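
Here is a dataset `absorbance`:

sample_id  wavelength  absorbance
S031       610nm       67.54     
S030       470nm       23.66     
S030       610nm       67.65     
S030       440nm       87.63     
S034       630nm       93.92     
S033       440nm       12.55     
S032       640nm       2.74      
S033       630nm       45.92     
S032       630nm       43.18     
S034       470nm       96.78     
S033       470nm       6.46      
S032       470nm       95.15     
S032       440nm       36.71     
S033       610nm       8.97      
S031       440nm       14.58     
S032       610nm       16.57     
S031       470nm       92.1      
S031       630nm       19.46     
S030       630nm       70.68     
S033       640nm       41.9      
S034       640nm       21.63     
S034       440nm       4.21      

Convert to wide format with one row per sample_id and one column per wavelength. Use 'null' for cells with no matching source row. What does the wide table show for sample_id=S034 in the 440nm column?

The long row with sample_id=S034, wavelength=440nm has absorbance=4.21.

4.21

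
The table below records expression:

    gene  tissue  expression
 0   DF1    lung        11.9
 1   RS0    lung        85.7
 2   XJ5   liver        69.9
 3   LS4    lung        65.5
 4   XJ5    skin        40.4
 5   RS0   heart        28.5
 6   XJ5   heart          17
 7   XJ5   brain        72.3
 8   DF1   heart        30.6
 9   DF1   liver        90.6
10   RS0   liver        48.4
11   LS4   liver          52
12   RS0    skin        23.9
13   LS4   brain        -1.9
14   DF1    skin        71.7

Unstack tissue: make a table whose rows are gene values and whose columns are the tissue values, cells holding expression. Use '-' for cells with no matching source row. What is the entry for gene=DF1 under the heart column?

The long row with gene=DF1, tissue=heart has expression=30.6.

30.6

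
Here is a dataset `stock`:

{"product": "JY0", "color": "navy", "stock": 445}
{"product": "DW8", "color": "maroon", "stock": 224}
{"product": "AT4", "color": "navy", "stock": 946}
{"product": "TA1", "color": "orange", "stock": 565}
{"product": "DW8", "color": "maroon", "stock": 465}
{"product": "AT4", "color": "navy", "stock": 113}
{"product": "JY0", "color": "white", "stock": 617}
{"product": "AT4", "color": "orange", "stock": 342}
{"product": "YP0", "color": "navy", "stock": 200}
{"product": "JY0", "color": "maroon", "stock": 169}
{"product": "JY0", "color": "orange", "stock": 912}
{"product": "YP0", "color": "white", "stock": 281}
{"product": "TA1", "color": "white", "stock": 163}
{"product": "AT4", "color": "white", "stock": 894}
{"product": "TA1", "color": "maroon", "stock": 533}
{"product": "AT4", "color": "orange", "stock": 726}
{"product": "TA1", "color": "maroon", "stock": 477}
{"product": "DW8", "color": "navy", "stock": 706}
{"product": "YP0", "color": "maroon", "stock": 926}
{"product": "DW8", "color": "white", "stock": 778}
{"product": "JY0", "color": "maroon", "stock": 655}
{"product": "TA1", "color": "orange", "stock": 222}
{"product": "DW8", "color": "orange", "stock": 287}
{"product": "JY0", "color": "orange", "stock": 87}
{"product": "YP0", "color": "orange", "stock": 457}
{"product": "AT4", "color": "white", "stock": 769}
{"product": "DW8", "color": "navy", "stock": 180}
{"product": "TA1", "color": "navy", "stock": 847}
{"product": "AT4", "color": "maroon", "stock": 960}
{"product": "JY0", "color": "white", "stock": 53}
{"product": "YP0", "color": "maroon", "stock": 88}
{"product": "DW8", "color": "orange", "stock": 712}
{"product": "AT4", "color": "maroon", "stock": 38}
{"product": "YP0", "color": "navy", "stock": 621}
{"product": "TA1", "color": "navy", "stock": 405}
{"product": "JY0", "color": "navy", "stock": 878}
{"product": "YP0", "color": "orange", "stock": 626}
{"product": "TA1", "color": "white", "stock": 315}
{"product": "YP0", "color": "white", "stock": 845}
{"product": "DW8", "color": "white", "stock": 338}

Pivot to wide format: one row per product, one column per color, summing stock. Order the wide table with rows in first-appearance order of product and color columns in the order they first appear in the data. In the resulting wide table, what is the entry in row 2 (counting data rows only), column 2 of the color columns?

With rows in first-appearance order of product, row 2 is product=DW8. color columns in first-appearance order: navy, maroon, orange, white; column 2 is maroon.
Long rows with product=DW8, color=maroon: 224 + 465 = 689.

689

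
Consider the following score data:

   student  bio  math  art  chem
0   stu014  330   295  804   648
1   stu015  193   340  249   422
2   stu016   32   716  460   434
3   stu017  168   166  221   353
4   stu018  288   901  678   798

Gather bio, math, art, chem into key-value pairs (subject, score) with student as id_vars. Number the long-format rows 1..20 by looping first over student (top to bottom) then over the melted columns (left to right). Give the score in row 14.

166

20 rows total (5 × 4). Row 14: index ⌊(14-1)/4⌋ = 3 into student → stu017; (14-1) mod 4 = 1 into the melted columns → math.
So row 14 is (stu017, math, 166); score = 166.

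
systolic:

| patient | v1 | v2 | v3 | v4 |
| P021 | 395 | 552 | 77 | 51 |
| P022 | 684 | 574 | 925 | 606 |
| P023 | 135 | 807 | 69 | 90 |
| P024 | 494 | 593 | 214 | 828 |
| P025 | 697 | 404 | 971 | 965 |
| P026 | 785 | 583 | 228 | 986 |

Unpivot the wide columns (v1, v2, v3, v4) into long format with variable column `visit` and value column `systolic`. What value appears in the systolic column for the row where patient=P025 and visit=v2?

Unpivoting turns each (patient, wide-column) pair into one long row.
The wide cell at row P025, column v2 holds 404, so the long row (P025, v2) has systolic=404.

404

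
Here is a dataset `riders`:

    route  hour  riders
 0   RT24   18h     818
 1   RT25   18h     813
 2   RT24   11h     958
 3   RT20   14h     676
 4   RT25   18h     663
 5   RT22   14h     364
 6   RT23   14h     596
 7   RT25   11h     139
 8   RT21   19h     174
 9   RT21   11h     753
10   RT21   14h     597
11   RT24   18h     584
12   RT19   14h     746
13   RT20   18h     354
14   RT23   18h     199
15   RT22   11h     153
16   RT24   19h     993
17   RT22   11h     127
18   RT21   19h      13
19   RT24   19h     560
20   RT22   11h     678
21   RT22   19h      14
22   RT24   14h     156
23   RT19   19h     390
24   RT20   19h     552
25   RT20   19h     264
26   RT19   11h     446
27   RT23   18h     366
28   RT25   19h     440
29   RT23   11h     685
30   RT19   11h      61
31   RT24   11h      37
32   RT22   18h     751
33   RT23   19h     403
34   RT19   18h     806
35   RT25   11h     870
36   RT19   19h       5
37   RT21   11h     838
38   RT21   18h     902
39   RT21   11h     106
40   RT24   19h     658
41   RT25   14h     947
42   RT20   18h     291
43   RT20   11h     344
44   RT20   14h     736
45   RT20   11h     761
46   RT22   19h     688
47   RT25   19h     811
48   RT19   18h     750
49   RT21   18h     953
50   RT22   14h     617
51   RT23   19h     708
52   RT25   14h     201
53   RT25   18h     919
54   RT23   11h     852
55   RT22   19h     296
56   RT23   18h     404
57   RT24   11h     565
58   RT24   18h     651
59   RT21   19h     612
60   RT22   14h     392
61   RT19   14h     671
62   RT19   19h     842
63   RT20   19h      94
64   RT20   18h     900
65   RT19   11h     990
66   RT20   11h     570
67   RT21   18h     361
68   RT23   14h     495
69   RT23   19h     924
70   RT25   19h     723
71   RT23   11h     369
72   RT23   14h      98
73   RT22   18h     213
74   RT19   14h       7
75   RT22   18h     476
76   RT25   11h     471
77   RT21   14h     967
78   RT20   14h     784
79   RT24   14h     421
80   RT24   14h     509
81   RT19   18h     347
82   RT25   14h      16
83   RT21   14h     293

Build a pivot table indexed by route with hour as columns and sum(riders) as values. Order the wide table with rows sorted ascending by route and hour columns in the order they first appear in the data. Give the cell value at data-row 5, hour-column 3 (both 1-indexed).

With rows sorted ascending by route, row 5 is route=RT23. hour columns in first-appearance order: 18h, 11h, 14h, 19h; column 3 is 14h.
Long rows with route=RT23, hour=14h: 596 + 495 + 98 = 1189.

1189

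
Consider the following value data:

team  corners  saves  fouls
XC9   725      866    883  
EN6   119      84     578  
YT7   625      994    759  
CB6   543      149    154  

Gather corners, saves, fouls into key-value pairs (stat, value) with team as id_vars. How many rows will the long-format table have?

4 team values × 3 melted columns = 12 rows.

12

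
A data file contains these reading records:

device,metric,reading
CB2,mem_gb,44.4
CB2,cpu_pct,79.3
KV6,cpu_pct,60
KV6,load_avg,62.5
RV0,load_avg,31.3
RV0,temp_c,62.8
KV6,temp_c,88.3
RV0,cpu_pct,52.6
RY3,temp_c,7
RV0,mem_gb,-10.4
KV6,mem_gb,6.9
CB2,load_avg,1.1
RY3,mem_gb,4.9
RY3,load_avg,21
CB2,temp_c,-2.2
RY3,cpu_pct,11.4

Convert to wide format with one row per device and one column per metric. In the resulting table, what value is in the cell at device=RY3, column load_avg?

Wide layout: rows indexed by device, columns are the 4 distinct metric values (mem_gb, cpu_pct, load_avg, temp_c).
Cell (device=RY3, metric=load_avg) draws from the long row where device=RY3 and metric=load_avg, which has reading=21.

21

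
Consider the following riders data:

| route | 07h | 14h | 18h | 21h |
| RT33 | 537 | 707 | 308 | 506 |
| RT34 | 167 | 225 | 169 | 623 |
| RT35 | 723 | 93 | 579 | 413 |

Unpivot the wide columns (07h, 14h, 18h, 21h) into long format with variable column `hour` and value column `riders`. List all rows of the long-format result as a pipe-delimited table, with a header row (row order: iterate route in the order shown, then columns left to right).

| route | hour | riders |
| RT33 | 07h | 537 |
| RT33 | 14h | 707 |
| RT33 | 18h | 308 |
| RT33 | 21h | 506 |
| RT34 | 07h | 167 |
| RT34 | 14h | 225 |
| RT34 | 18h | 169 |
| RT34 | 21h | 623 |
| RT35 | 07h | 723 |
| RT35 | 14h | 93 |
| RT35 | 18h | 579 |
| RT35 | 21h | 413 |

Each (route, column) pair becomes one row: 3 × 4 = 12 rows.
For example, (RT33, 07h) → riders=537.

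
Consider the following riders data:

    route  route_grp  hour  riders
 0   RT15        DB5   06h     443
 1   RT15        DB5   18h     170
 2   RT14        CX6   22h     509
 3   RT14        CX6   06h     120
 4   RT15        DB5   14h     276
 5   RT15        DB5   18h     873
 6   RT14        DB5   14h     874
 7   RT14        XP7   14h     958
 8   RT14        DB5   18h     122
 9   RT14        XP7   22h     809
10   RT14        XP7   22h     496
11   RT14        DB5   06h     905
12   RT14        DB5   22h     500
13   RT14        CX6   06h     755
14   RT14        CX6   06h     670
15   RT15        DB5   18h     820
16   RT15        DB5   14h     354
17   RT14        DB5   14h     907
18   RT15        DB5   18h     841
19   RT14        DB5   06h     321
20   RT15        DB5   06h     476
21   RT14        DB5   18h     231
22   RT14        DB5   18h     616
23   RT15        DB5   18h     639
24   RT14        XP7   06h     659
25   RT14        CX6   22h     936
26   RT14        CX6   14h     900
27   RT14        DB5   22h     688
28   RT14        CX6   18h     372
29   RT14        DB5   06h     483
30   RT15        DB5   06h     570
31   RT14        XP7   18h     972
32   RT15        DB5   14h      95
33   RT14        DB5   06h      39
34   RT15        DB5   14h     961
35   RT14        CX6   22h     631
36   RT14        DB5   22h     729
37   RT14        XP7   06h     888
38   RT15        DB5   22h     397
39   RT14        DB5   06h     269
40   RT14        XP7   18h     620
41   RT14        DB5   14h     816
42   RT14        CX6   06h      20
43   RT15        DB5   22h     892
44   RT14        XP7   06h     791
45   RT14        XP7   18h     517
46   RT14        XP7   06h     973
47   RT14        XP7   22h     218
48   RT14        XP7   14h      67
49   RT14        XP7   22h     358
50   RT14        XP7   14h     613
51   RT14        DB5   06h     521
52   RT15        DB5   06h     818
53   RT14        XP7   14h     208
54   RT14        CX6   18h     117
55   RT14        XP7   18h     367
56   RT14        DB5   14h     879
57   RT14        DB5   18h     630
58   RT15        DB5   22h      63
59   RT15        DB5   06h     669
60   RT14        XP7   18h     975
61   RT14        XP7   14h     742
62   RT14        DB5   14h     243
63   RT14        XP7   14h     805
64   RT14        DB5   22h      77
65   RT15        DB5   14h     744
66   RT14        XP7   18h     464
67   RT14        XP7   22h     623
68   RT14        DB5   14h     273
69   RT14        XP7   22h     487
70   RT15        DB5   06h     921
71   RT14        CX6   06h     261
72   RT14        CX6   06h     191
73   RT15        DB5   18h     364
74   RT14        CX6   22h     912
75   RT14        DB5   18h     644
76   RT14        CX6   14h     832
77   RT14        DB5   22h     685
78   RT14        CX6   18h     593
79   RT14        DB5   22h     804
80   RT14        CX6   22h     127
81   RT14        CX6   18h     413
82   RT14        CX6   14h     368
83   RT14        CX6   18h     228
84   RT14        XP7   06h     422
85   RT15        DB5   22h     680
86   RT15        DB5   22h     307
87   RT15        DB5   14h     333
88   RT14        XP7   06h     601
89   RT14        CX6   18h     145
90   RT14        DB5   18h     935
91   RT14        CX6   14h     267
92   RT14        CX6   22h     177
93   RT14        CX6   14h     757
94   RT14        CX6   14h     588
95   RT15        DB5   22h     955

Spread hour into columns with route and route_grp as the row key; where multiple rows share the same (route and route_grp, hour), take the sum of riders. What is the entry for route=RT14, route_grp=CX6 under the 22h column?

3292

Rows with route=RT14, route_grp=CX6 and hour=22h: riders values are 509, 936, 631, 912, 127, 177.
509 + 936 + 631 + 912 + 127 + 177 = 3292.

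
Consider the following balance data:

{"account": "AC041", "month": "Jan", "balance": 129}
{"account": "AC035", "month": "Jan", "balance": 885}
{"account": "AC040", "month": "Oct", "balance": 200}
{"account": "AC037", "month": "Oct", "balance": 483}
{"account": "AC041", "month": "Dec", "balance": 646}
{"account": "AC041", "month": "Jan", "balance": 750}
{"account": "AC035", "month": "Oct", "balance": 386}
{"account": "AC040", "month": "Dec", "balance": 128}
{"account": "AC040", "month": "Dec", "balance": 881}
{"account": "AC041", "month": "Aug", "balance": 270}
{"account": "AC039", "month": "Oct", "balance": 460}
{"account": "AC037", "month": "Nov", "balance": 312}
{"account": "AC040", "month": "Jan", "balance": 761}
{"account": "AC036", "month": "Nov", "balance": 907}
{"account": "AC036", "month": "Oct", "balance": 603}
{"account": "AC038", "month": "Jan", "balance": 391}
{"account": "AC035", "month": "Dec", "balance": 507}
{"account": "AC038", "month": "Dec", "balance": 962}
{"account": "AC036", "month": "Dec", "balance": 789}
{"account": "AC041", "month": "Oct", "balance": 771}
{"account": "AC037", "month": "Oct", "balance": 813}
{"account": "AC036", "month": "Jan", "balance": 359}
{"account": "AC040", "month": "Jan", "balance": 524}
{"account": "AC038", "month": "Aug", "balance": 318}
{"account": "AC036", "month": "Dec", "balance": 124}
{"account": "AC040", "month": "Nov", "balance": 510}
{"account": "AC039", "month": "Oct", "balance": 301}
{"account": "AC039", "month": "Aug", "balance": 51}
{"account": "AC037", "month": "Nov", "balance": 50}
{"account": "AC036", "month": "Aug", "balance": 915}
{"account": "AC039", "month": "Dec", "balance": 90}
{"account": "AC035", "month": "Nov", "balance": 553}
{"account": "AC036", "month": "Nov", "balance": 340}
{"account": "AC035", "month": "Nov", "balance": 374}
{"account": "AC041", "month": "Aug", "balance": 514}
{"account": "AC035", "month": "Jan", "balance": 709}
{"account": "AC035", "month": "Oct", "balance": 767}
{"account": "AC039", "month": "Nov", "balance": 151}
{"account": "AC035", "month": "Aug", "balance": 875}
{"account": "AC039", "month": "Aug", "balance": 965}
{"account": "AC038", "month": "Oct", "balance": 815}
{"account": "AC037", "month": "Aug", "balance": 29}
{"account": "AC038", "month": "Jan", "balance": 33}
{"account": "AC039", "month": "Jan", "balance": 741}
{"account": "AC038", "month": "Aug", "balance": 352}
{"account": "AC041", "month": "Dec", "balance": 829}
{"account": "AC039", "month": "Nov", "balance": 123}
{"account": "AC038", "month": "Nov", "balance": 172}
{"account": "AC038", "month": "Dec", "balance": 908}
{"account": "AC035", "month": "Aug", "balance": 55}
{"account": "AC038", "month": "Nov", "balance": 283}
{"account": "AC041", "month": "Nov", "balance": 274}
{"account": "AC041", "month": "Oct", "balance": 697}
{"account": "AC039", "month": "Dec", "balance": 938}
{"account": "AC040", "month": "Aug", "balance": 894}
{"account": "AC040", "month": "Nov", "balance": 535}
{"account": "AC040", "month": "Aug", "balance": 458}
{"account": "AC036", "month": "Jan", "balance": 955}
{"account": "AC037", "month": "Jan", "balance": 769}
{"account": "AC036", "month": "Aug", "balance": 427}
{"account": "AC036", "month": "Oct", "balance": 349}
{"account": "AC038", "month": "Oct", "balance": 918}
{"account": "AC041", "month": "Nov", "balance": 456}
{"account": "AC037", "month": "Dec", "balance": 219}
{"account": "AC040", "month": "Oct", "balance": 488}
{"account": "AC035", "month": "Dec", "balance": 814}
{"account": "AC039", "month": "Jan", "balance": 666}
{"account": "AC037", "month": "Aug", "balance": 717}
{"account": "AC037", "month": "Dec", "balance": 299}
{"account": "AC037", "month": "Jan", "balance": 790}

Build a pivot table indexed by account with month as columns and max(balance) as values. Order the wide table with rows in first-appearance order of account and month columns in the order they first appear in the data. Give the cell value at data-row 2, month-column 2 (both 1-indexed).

767

With rows in first-appearance order of account, row 2 is account=AC035. month columns in first-appearance order: Jan, Oct, Dec, Aug, Nov; column 2 is Oct.
Long rows with account=AC035, month=Oct: max(386, 767) = 767.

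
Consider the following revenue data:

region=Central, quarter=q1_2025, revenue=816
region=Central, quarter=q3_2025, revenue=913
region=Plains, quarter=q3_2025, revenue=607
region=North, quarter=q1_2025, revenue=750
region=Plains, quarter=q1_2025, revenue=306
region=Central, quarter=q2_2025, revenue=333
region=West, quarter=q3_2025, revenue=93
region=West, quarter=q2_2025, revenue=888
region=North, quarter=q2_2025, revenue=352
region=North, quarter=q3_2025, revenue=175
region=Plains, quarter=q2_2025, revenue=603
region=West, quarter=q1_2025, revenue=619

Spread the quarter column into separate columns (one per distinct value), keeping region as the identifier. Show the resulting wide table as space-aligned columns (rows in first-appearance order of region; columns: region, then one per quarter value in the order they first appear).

Columns: region plus the 3 distinct quarter values (q1_2025, q3_2025, q2_2025).
For example, row Central column q1_2025 takes revenue=816 from the long row (Central, q1_2025).

region   q1_2025  q3_2025  q2_2025
Central  816      913      333    
Plains   306      607      603    
North    750      175      352    
West     619      93       888    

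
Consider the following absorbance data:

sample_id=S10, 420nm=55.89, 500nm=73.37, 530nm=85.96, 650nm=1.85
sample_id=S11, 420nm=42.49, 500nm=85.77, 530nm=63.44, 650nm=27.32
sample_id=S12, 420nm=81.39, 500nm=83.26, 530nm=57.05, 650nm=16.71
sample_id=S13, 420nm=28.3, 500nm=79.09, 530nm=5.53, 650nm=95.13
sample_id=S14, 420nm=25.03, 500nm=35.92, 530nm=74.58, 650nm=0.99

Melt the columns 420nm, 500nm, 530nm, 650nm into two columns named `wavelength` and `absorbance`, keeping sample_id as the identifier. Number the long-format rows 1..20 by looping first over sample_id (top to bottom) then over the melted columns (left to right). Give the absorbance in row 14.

79.09

20 rows total (5 × 4). Row 14: index ⌊(14-1)/4⌋ = 3 into sample_id → S13; (14-1) mod 4 = 1 into the melted columns → 500nm.
So row 14 is (S13, 500nm, 79.09); absorbance = 79.09.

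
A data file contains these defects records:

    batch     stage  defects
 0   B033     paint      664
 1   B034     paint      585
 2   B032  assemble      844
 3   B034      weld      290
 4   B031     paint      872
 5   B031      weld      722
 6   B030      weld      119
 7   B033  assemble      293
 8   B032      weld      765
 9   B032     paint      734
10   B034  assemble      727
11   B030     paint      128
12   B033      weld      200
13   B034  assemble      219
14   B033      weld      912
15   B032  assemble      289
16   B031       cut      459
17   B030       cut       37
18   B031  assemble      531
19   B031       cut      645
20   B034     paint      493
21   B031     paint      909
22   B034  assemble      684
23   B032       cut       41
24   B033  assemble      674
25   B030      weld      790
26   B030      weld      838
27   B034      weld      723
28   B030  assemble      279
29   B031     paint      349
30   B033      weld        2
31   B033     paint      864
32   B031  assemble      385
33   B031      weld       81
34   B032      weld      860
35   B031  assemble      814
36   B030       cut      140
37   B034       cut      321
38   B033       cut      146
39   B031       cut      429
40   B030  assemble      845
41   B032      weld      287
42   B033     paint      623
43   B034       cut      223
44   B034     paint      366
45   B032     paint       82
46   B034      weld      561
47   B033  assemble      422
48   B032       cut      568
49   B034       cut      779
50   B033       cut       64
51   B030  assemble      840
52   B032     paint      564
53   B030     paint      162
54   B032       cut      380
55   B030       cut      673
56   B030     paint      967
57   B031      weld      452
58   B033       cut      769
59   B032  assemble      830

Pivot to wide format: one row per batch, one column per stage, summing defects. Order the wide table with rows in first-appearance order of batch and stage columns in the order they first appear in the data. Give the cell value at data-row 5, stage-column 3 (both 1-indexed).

1747

With rows in first-appearance order of batch, row 5 is batch=B030. stage columns in first-appearance order: paint, assemble, weld, cut; column 3 is weld.
Long rows with batch=B030, stage=weld: 119 + 790 + 838 = 1747.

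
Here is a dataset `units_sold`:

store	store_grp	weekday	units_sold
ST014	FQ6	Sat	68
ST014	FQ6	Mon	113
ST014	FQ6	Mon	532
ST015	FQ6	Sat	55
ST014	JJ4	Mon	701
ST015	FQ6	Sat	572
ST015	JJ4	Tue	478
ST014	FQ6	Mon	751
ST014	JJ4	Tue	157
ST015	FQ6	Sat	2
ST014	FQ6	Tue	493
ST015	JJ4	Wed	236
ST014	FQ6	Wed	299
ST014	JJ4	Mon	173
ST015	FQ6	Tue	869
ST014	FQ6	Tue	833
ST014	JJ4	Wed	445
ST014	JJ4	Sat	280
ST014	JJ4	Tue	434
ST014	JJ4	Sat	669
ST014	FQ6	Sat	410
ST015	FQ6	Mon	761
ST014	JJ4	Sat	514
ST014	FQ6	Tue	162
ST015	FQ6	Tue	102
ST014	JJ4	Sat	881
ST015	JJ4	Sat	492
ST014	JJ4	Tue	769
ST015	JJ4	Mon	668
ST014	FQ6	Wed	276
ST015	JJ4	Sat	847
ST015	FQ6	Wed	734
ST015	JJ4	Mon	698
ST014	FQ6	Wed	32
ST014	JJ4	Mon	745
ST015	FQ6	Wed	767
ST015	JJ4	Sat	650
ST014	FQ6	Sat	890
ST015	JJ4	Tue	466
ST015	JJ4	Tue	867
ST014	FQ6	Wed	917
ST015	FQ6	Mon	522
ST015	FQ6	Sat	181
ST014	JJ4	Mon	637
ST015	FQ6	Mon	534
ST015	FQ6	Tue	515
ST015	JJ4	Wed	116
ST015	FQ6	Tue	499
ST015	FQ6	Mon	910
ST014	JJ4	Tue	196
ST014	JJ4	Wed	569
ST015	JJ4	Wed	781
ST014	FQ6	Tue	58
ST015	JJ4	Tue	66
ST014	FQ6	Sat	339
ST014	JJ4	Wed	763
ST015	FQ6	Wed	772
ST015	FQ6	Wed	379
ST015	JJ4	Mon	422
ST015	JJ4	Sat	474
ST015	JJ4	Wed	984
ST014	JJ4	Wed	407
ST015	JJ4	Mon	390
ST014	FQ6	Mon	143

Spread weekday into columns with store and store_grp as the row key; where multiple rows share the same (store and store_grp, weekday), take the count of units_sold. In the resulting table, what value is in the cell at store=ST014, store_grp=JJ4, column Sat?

Rows with store=ST014, store_grp=JJ4 and weekday=Sat: units_sold values are 280, 669, 514, 881.
4 rows match — count = 4.

4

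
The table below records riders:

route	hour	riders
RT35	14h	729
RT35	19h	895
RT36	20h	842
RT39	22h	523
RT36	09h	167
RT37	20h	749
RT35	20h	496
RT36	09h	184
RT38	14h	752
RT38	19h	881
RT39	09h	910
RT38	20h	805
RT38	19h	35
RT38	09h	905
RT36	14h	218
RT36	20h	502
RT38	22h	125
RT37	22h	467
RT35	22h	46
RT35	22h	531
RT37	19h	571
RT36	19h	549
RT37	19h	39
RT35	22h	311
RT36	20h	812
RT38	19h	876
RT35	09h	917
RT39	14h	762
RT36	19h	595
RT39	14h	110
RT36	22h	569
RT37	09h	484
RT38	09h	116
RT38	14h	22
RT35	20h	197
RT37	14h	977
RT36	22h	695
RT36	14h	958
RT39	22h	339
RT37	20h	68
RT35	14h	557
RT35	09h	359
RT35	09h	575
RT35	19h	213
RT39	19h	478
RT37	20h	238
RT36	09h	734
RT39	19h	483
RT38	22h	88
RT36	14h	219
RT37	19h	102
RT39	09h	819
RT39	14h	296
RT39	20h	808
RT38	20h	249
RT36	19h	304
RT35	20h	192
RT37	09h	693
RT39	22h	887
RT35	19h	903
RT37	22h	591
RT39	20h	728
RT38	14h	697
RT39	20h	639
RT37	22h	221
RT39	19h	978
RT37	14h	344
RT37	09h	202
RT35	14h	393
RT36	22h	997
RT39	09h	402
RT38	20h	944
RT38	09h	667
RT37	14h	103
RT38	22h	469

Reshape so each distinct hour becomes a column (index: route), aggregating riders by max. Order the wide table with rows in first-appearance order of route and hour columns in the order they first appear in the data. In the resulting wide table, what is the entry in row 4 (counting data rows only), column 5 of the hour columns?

693

With rows in first-appearance order of route, row 4 is route=RT37. hour columns in first-appearance order: 14h, 19h, 20h, 22h, 09h; column 5 is 09h.
Long rows with route=RT37, hour=09h: max(484, 693, 202) = 693.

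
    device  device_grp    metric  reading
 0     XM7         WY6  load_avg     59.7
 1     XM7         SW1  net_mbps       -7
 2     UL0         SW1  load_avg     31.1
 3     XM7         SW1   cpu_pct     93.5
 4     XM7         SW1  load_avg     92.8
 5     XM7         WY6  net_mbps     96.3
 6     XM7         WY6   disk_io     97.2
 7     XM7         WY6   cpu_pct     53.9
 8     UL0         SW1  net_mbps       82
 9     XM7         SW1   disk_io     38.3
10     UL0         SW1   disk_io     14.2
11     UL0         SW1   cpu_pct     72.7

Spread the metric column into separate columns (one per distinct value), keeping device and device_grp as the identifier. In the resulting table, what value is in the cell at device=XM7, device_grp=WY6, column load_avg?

Wide layout: rows indexed by device and device_grp, columns are the 4 distinct metric values (load_avg, net_mbps, cpu_pct, disk_io).
Cell (device=XM7, device_grp=WY6, metric=load_avg) draws from the long row where device=XM7, device_grp=WY6 and metric=load_avg, which has reading=59.7.

59.7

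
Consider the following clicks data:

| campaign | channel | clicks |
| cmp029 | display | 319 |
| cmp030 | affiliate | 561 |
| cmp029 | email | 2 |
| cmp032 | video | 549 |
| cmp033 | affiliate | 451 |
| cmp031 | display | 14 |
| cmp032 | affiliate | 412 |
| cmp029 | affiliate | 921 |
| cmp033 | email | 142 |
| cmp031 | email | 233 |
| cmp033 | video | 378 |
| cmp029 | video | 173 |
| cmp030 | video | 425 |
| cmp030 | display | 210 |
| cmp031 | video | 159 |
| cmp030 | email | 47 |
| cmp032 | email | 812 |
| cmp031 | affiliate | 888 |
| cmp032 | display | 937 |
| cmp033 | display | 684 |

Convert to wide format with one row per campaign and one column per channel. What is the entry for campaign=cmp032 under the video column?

Wide layout: rows indexed by campaign, columns are the 4 distinct channel values (display, affiliate, email, video).
Cell (campaign=cmp032, channel=video) draws from the long row where campaign=cmp032 and channel=video, which has clicks=549.

549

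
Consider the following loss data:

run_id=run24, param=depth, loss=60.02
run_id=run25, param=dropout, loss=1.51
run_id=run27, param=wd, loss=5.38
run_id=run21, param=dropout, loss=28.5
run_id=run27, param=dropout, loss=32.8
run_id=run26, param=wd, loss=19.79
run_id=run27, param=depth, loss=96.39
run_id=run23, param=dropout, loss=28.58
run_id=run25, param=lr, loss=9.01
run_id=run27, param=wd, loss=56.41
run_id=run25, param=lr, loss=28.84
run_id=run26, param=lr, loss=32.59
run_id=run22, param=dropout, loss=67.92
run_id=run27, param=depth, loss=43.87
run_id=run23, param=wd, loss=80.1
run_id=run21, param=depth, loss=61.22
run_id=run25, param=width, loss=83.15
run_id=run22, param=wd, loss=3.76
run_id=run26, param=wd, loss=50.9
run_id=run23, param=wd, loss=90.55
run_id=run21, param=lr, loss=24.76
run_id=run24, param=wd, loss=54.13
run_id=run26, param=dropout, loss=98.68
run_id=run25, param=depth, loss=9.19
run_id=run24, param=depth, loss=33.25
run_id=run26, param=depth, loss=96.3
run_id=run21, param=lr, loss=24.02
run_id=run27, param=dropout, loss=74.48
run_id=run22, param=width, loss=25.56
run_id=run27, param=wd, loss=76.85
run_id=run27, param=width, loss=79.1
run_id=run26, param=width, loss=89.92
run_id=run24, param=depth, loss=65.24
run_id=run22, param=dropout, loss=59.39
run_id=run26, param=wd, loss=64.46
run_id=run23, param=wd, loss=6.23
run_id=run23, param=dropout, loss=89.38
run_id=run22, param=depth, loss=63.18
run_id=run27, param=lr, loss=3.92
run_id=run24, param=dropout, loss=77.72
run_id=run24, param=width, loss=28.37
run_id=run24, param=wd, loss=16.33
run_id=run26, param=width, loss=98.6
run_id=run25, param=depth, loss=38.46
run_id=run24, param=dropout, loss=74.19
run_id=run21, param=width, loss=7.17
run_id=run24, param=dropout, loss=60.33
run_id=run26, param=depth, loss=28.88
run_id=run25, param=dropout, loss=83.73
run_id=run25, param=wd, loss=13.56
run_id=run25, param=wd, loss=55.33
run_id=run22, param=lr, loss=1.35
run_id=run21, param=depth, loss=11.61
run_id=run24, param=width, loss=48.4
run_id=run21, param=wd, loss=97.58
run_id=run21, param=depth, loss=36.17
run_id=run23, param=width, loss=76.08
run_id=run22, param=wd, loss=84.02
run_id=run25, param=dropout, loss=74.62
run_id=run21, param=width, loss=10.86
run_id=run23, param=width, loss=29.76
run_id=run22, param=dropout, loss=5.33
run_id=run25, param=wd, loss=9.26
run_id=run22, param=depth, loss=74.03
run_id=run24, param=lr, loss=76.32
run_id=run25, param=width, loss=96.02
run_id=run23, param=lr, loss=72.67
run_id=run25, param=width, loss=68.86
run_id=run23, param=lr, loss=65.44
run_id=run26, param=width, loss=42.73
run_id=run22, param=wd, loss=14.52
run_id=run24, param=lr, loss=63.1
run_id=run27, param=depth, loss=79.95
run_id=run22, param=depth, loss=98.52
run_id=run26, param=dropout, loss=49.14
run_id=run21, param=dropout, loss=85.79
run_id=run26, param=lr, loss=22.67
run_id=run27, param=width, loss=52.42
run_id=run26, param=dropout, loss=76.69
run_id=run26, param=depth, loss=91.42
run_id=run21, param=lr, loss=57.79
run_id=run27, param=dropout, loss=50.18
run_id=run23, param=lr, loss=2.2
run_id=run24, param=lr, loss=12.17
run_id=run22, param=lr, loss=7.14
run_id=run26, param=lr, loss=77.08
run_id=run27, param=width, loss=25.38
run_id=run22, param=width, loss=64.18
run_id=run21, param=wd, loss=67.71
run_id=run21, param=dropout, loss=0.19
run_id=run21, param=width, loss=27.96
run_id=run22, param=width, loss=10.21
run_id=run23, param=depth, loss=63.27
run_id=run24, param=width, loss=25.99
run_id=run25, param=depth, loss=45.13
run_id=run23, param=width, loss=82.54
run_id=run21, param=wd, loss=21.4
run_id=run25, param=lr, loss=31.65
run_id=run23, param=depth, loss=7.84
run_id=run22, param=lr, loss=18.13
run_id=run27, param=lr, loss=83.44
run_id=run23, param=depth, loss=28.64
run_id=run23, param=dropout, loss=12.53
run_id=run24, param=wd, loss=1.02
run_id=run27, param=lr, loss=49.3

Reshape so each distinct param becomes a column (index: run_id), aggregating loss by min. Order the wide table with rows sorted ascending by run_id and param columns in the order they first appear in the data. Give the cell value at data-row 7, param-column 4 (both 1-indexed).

With rows sorted ascending by run_id, row 7 is run_id=run27. param columns in first-appearance order: depth, dropout, wd, lr, width; column 4 is lr.
Long rows with run_id=run27, param=lr: min(3.92, 83.44, 49.3) = 3.92.

3.92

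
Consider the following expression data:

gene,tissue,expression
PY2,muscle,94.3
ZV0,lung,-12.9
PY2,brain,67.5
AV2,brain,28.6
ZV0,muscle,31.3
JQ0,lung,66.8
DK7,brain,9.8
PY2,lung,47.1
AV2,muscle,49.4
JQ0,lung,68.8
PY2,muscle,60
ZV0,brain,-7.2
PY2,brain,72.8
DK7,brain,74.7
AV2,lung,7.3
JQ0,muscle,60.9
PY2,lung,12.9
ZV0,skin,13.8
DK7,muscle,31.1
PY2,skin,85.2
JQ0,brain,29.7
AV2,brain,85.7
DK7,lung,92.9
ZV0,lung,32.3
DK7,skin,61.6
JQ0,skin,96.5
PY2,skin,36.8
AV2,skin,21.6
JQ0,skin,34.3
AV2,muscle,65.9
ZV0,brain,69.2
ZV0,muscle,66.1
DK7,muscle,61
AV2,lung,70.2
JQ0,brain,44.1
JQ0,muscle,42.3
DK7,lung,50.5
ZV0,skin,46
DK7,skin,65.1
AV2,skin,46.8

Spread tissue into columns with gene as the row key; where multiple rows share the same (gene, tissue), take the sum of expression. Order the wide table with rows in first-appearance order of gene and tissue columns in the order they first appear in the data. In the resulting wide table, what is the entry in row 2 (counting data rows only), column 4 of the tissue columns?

59.8

With rows in first-appearance order of gene, row 2 is gene=ZV0. tissue columns in first-appearance order: muscle, lung, brain, skin; column 4 is skin.
Long rows with gene=ZV0, tissue=skin: 13.8 + 46 = 59.8.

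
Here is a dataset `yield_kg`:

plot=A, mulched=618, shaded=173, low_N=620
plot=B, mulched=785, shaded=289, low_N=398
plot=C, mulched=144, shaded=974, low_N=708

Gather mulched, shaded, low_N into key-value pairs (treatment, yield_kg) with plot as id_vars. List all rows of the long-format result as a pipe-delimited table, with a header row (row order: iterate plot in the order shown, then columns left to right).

| plot | treatment | yield_kg |
| A | mulched | 618 |
| A | shaded | 173 |
| A | low_N | 620 |
| B | mulched | 785 |
| B | shaded | 289 |
| B | low_N | 398 |
| C | mulched | 144 |
| C | shaded | 974 |
| C | low_N | 708 |

Each (plot, column) pair becomes one row: 3 × 3 = 9 rows.
For example, (A, mulched) → yield_kg=618.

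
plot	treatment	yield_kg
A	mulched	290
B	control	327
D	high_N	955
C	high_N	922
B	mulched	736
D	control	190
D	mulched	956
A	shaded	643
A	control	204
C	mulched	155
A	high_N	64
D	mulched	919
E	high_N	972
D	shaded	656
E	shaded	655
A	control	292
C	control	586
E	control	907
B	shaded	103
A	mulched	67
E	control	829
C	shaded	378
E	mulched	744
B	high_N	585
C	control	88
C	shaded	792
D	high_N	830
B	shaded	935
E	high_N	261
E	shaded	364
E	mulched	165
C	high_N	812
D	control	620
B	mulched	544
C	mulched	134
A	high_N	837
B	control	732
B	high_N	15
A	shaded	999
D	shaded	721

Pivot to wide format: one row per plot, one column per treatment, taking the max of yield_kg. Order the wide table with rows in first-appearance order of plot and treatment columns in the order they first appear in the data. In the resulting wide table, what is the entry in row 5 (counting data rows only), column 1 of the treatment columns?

With rows in first-appearance order of plot, row 5 is plot=E. treatment columns in first-appearance order: mulched, control, high_N, shaded; column 1 is mulched.
Long rows with plot=E, treatment=mulched: max(744, 165) = 744.

744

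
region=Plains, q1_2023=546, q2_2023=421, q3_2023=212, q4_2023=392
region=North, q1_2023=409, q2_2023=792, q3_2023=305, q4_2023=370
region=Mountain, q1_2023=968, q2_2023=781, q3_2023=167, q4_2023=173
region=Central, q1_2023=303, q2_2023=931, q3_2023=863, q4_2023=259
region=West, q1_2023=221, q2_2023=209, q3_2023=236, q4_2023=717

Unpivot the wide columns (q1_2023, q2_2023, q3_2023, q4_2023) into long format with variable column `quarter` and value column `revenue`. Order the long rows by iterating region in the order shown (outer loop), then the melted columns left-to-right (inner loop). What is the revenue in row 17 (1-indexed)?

221

20 rows total (5 × 4). Row 17: index ⌊(17-1)/4⌋ = 4 into region → West; (17-1) mod 4 = 0 into the melted columns → q1_2023.
So row 17 is (West, q1_2023, 221); revenue = 221.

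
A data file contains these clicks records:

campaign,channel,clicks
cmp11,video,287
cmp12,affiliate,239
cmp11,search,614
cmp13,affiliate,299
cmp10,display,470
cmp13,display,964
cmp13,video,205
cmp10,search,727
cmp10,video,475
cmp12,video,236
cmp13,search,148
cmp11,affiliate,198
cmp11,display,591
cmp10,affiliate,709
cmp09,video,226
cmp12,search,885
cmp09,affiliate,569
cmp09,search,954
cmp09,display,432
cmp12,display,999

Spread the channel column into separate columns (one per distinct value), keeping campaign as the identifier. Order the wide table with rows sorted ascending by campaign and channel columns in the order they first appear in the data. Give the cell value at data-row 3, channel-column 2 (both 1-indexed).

198

With rows sorted ascending by campaign, row 3 is campaign=cmp11. channel columns in first-appearance order: video, affiliate, search, display; column 2 is affiliate.
Long rows with campaign=cmp11, channel=affiliate: clicks = 198.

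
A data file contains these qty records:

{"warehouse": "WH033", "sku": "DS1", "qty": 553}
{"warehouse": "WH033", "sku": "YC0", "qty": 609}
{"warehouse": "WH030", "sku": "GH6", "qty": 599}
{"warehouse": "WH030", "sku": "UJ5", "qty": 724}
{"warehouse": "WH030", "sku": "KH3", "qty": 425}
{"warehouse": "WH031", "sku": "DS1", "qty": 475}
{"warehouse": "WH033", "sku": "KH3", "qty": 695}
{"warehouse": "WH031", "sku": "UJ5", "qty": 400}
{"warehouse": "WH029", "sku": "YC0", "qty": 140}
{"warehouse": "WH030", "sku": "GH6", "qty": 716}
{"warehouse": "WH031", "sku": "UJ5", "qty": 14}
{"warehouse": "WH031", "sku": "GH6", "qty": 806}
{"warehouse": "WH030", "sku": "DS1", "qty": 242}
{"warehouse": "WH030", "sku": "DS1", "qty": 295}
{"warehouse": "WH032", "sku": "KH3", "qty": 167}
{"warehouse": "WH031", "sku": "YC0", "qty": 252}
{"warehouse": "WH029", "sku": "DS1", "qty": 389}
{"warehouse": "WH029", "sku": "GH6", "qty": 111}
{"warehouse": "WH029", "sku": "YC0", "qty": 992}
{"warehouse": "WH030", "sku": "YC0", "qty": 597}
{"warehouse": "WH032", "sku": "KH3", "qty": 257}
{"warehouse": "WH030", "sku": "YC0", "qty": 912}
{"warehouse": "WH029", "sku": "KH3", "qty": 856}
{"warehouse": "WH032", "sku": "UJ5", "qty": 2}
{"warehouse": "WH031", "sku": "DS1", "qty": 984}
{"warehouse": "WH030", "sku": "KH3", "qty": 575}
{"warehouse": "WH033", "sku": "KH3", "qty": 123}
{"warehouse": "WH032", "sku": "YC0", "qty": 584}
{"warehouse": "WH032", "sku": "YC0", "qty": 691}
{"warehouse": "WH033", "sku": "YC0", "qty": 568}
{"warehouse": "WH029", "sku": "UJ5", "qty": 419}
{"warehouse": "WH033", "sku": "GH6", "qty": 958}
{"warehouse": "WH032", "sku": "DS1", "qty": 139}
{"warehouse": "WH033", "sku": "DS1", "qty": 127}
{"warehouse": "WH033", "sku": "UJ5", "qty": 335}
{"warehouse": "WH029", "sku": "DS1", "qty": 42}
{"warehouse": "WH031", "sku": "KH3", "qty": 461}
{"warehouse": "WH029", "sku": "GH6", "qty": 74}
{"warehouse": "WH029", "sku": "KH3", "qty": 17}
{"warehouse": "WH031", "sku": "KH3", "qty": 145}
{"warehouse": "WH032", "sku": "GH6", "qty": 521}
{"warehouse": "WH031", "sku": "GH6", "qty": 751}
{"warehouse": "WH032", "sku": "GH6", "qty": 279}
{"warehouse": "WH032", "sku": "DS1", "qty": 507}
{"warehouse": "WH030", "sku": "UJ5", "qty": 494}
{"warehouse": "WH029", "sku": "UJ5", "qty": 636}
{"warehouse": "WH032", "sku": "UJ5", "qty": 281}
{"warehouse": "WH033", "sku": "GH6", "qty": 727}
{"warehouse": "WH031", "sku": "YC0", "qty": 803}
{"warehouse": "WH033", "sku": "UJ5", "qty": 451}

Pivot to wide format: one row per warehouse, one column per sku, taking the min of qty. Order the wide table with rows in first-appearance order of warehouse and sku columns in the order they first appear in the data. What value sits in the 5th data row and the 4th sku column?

With rows in first-appearance order of warehouse, row 5 is warehouse=WH032. sku columns in first-appearance order: DS1, YC0, GH6, UJ5, KH3; column 4 is UJ5.
Long rows with warehouse=WH032, sku=UJ5: min(2, 281) = 2.

2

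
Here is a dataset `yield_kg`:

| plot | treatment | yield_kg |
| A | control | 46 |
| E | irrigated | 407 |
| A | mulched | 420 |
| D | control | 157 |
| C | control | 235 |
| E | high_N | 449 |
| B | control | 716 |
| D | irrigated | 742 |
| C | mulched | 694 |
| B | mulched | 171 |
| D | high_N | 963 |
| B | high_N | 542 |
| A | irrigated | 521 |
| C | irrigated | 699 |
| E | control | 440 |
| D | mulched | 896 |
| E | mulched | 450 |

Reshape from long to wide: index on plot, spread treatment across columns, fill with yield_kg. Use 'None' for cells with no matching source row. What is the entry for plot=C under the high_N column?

No long-format row has plot=C and treatment=high_N, so the cell is None.

None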